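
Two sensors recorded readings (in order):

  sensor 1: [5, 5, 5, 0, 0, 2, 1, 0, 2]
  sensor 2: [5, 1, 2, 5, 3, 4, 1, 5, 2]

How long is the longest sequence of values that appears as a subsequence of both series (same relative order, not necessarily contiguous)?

Taking 5 [1,1], then 5 [2,4], then 5 [3,8], then 2 [9,9] gives a common subsequence of length 4, and the DP table's final entry dp[9][9] is also 4, so no common subsequence is longer.

4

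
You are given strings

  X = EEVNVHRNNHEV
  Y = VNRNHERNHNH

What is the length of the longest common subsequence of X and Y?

Match V [3,1], N [4,4], H [6,5], R [7,7], N [8,8], N [9,10], H [10,11] — 7 characters in the same relative order in both. Since dp[12][11] = 7, nothing longer is possible.

7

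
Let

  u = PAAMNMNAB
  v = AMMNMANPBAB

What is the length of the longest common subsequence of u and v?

7

One common subsequence of length 7: A at u[2]=v[1], then M at u[4]=v[3], then N at u[5]=v[4], then M at u[6]=v[5], then N at u[7]=v[7], then A at u[8]=v[10], then B at u[9]=v[11]. Since dp[9][11] = 7, nothing longer is possible.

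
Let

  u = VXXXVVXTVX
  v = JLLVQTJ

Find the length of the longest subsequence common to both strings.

Let dp[i][j] be the LCS length of the first i characters of u and the first j characters of v. dp[i][j] = dp[i-1][j-1]+1 when the i-th and j-th characters match, else max(dp[i-1][j], dp[i][j-1]).
    ·  J  L  L  V  Q  T  J
 ·  0  0  0  0  0  0  0  0
 V  0  0  0  0  1  1  1  1
 X  0  0  0  0  1  1  1  1
 X  0  0  0  0  1  1  1  1
 X  0  0  0  0  1  1  1  1
 V  0  0  0  0  1  1  1  1
 V  0  0  0  0  1  1  1  1
 X  0  0  0  0  1  1  1  1
 T  0  0  0  0  1  1  2  2
 V  0  0  0  0  1  1  2  2
 X  0  0  0  0  1  1  2  2
dp[10][7] = 2. One LCS (by backtracking along matches): VT.

2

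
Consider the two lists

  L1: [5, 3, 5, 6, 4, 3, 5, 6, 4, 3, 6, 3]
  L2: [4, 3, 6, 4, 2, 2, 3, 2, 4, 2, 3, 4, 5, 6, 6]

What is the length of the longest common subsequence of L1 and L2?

One common subsequence of length 7: 3 at L1[2]=L2[2] → 6 at L1[4]=L2[3] → 4 at L1[5]=L2[9] → 3 at L1[6]=L2[11] → 5 at L1[7]=L2[13] → 6 at L1[8]=L2[14] → 6 at L1[11]=L2[15]. dp[12][15] = 7 confirms this is the maximum.

7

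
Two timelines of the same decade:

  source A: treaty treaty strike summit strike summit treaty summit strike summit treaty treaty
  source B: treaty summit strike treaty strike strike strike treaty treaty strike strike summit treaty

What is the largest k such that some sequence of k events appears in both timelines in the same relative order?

Taking treaty at source A[1]=source B[1]; then treaty at source A[2]=source B[4]; then strike at source A[3]=source B[6]; then strike at source A[5]=source B[7]; then treaty at source A[7]=source B[9]; then strike at source A[9]=source B[11]; then summit at source A[10]=source B[12]; then treaty at source A[12]=source B[13] gives a common subsequence of length 8. Since dp[12][13] = 8, nothing longer is possible.

8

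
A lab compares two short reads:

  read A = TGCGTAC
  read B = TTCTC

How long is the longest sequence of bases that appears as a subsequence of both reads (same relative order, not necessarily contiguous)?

4

Let dp[i][j] be the LCS length of the first i bases of read A and the first j bases of read B. dp[i][j] = dp[i-1][j-1]+1 when the i-th and j-th bases match, else max(dp[i-1][j], dp[i][j-1]).
    ·  T  T  C  T  C
 ·  0  0  0  0  0  0
 T  0  1  1  1  1  1
 G  0  1  1  1  1  1
 C  0  1  1  2  2  2
 G  0  1  1  2  2  2
 T  0  1  2  2  3  3
 A  0  1  2  2  3  3
 C  0  1  2  3  3  4
dp[7][5] = 4. One LCS (by backtracking along matches): TCTC.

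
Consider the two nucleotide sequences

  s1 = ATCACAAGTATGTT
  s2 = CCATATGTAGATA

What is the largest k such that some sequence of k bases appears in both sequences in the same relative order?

Taking C [3,1], C [5,2], A [6,3], A [7,5], G [8,7], T [9,8], A [10,9], G [12,10], T [13,12] gives a common subsequence of length 9, and the DP table's final entry dp[14][13] is also 9, so no common subsequence is longer.

9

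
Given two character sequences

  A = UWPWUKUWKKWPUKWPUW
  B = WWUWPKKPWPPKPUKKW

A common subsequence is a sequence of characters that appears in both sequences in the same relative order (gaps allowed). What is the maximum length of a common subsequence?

Match W [2,1]; then W [4,2]; then U [7,3]; then W [8,4]; then K [9,6]; then K [10,7]; then W [11,9]; then P [12,11]; then K [14,12]; then P [16,13]; then U [17,14]; then W [18,17] — 12 characters in the same relative order in both. Since dp[18][17] = 12, nothing longer is possible.

12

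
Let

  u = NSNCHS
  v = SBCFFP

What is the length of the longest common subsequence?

2

Let dp[i][j] be the LCS length of the first i characters of u and the first j characters of v. dp[i][j] = dp[i-1][j-1]+1 when the i-th and j-th characters match, else max(dp[i-1][j], dp[i][j-1]).
    ·  S  B  C  F  F  P
 ·  0  0  0  0  0  0  0
 N  0  0  0  0  0  0  0
 S  0  1  1  1  1  1  1
 N  0  1  1  1  1  1  1
 C  0  1  1  2  2  2  2
 H  0  1  1  2  2  2  2
 S  0  1  1  2  2  2  2
dp[6][6] = 2. One LCS (by backtracking along matches): SC.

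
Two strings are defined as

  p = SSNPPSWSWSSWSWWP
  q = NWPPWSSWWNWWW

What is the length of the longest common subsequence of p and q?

9

Taking N [3,1], P [4,3], P [5,4], S [6,7], W [7,8], W [9,9], W [12,11], W [14,12], W [15,13] gives a common subsequence of length 9, and the DP table's final entry dp[16][13] is also 9, so no common subsequence is longer.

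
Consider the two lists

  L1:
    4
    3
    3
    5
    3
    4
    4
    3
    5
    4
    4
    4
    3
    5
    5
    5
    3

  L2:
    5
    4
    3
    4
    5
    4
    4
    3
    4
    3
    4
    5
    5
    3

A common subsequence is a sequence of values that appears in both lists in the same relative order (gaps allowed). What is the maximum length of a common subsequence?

Pick 4 (L1 #1, L2 #2), then 3 (L1 #2, L2 #3), then 5 (L1 #4, L2 #5), then 4 (L1 #6, L2 #6), then 4 (L1 #7, L2 #7), then 3 (L1 #8, L2 #8), then 4 (L1 #10, L2 #9), then 4 (L1 #12, L2 #11), then 5 (L1 #15, L2 #12), then 5 (L1 #16, L2 #13), then 3 (L1 #17, L2 #14); all 11 values appear in both, in order. Since dp[17][14] = 11, nothing longer is possible.

11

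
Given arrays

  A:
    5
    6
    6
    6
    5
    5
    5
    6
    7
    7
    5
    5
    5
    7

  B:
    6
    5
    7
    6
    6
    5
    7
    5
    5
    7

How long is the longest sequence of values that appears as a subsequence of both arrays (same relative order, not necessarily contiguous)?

Let dp[i][j] be the LCS length of the first i values of A and the first j values of B. dp[i][j] = dp[i-1][j-1]+1 when the i-th and j-th values match, else max(dp[i-1][j], dp[i][j-1]).
    ·  6  5  7  6  6  5  7  5  5  7
 ·  0  0  0  0  0  0  0  0  0  0  0
 5  0  0  1  1  1  1  1  1  1  1  1
 6  0  1  1  1  2  2  2  2  2  2  2
 6  0  1  1  1  2  3  3  3  3  3  3
 6  0  1  1  1  2  3  3  3  3  3  3
 5  0  1  2  2  2  3  4  4  4  4  4
 5  0  1  2  2  2  3  4  4  5  5  5
 5  0  1  2  2  2  3  4  4  5  6  6
 6  0  1  2  2  3  3  4  4  5  6  6
 7  0  1  2  3  3  3  4  5  5  6  7
 7  0  1  2  3  3  3  4  5  5  6  7
 5  0  1  2  3  3  3  4  5  6  6  7
 5  0  1  2  3  3  3  4  5  6  7  7
 5  0  1  2  3  3  3  4  5  6  7  7
 7  0  1  2  3  3  3  4  5  6  7  8
dp[14][10] = 8. One LCS (by backtracking along matches): 5, 6, 6, 5, 7, 5, 5, 7.

8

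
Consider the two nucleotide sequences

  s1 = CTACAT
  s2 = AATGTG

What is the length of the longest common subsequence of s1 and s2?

3

One common subsequence of length 3: A (s1 #3, s2 #1) → A (s1 #5, s2 #2) → T (s1 #6, s2 #5). dp[6][6] = 3 confirms this is the maximum.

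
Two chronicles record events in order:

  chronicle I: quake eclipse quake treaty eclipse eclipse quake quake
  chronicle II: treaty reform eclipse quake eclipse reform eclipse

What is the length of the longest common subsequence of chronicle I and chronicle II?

4

One common subsequence of length 4: eclipse at chronicle I[2]=chronicle II[3] → quake at chronicle I[3]=chronicle II[4] → eclipse at chronicle I[5]=chronicle II[5] → eclipse at chronicle I[6]=chronicle II[7], and the DP table's final entry dp[8][7] is also 4, so no common subsequence is longer.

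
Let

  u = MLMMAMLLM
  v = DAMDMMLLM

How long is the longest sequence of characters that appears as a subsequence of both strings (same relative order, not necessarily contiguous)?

6

Pick M [1,3] → M [4,5] → M [6,6] → L [7,7] → L [8,8] → M [9,9]; all 6 characters appear in both, in order, and the DP table's final entry dp[9][9] is also 6, so no common subsequence is longer.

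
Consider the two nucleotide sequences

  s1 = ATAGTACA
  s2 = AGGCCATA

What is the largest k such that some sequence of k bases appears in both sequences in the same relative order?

4

One common subsequence of length 4: A (s1 #1, s2 #1); then A (s1 #3, s2 #6); then T (s1 #5, s2 #7); then A (s1 #8, s2 #8). dp[8][8] = 4 confirms this is the maximum.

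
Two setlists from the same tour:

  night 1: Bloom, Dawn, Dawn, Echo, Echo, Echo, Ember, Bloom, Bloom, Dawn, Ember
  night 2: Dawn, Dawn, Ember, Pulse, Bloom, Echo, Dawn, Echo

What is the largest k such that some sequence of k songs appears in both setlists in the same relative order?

5

Taking Dawn [2,1] → Dawn [3,2] → Ember [7,3] → Bloom [8,5] → Dawn [10,7] gives a common subsequence of length 5. dp[11][8] = 5 confirms this is the maximum.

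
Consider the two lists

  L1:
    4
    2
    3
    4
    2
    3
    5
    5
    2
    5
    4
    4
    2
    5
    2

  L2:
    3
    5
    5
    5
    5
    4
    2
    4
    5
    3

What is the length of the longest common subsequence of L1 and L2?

7

Let dp[i][j] be the LCS length of the first i values of L1 and the first j values of L2. dp[i][j] = dp[i-1][j-1]+1 when the i-th and j-th values match, else max(dp[i-1][j], dp[i][j-1]).
    ·  3  5  5  5  5  4  2  4  5  3
 ·  0  0  0  0  0  0  0  0  0  0  0
 4  0  0  0  0  0  0  1  1  1  1  1
 2  0  0  0  0  0  0  1  2  2  2  2
 3  0  1  1  1  1  1  1  2  2  2  3
 4  0  1  1  1  1  1  2  2  3  3  3
 2  0  1  1  1  1  1  2  3  3  3  3
 3  0  1  1  1  1  1  2  3  3  3  4
 5  0  1  2  2  2  2  2  3  3  4  4
 5  0  1  2  3  3  3  3  3  3  4  4
 2  0  1  2  3  3  3  3  4  4  4  4
 5  0  1  2  3  4  4  4  4  4  5  5
 4  0  1  2  3  4  4  5  5  5  5  5
 4  0  1  2  3  4  4  5  5  6  6  6
 2  0  1  2  3  4  4  5  6  6  6  6
 5  0  1  2  3  4  5  5  6  6  7  7
 2  0  1  2  3  4  5  5  6  6  7  7
dp[15][10] = 7. One LCS (by backtracking along matches): 3, 5, 5, 5, 4, 4, 5.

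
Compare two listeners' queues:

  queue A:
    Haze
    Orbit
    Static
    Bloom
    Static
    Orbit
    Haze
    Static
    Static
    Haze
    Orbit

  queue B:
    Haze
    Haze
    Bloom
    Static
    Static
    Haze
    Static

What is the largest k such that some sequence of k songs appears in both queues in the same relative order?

5

Pick Haze (queue A #1, queue B #2), Static (queue A #3, queue B #4), Static (queue A #5, queue B #5), Haze (queue A #7, queue B #6), Static (queue A #9, queue B #7); all 5 songs appear in both, in order, and the DP table's final entry dp[11][7] is also 5, so no common subsequence is longer.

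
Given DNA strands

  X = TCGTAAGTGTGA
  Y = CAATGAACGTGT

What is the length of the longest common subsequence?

Taking T at X[1]=Y[4]; then G at X[3]=Y[5]; then A at X[5]=Y[6]; then A at X[6]=Y[7]; then G at X[7]=Y[9]; then T at X[8]=Y[10]; then G at X[9]=Y[11]; then T at X[10]=Y[12] gives a common subsequence of length 8, and the DP table's final entry dp[12][12] is also 8, so no common subsequence is longer.

8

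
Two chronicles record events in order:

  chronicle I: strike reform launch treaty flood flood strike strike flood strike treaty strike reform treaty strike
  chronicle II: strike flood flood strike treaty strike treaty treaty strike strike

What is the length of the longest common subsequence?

8

One common subsequence of length 8: strike (chronicle I #1, chronicle II #1), then flood (chronicle I #5, chronicle II #2), then flood (chronicle I #6, chronicle II #3), then strike (chronicle I #7, chronicle II #4), then strike (chronicle I #8, chronicle II #6), then treaty (chronicle I #11, chronicle II #8), then strike (chronicle I #12, chronicle II #9), then strike (chronicle I #15, chronicle II #10). dp[15][10] = 8 confirms this is the maximum.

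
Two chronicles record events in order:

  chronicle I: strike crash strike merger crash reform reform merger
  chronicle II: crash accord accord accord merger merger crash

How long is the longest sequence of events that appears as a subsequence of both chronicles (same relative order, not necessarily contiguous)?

Taking crash [2,1]; then merger [4,6]; then crash [5,7] gives a common subsequence of length 3, and the DP table's final entry dp[8][7] is also 3, so no common subsequence is longer.

3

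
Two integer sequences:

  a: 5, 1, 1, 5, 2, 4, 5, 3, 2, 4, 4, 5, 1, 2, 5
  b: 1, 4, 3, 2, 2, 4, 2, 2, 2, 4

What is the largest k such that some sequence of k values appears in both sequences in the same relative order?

One common subsequence of length 6: 1 at a[3]=b[1], 4 at a[6]=b[2], 3 at a[8]=b[3], 2 at a[9]=b[5], 4 at a[10]=b[6], 4 at a[11]=b[10]. The LCS DP gives dp[15][10] = 6, so this is optimal.

6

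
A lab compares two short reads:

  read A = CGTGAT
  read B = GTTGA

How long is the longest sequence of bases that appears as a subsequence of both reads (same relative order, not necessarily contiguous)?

4

Match G [2,1], then T [3,3], then G [4,4], then A [5,5] — 4 bases in the same relative order in both. Since dp[6][5] = 4, nothing longer is possible.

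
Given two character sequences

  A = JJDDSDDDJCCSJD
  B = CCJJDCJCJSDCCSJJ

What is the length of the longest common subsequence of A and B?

One common subsequence of length 9: J [1,3] → J [2,4] → D [3,5] → S [5,10] → D [8,11] → C [10,12] → C [11,13] → S [12,14] → J [13,16]. The LCS DP gives dp[14][16] = 9, so this is optimal.

9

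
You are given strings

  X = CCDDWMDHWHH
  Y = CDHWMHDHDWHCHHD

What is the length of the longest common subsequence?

9

One common subsequence of length 9: C (X #2, Y #1), D (X #3, Y #2), W (X #5, Y #4), M (X #6, Y #5), D (X #7, Y #7), H (X #8, Y #8), W (X #9, Y #10), H (X #10, Y #13), H (X #11, Y #14). Since dp[11][15] = 9, nothing longer is possible.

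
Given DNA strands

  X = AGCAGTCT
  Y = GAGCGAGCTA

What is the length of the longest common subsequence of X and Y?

Let dp[i][j] be the LCS length of the first i bases of X and the first j bases of Y. dp[i][j] = dp[i-1][j-1]+1 when the i-th and j-th bases match, else max(dp[i-1][j], dp[i][j-1]).
    ·  G  A  G  C  G  A  G  C  T  A
 ·  0  0  0  0  0  0  0  0  0  0  0
 A  0  0  1  1  1  1  1  1  1  1  1
 G  0  1  1  2  2  2  2  2  2  2  2
 C  0  1  1  2  3  3  3  3  3  3  3
 A  0  1  2  2  3  3  4  4  4  4  4
 G  0  1  2  3  3  4  4  5  5  5  5
 T  0  1  2  3  3  4  4  5  5  6  6
 C  0  1  2  3  4  4  4  5  6  6  6
 T  0  1  2  3  4  4  4  5  6  7  7
dp[8][10] = 7. One LCS (by backtracking along matches): AGCAGCT.

7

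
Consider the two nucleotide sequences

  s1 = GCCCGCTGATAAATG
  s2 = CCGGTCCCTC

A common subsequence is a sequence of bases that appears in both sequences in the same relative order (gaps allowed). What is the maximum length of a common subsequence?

6

Let dp[i][j] be the LCS length of the first i bases of s1 and the first j bases of s2. dp[i][j] = dp[i-1][j-1]+1 when the i-th and j-th bases match, else max(dp[i-1][j], dp[i][j-1]).
    ·  C  C  G  G  T  C  C  C  T  C
 ·  0  0  0  0  0  0  0  0  0  0  0
 G  0  0  0  1  1  1  1  1  1  1  1
 C  0  1  1  1  1  1  2  2  2  2  2
 C  0  1  2  2  2  2  2  3  3  3  3
 C  0  1  2  2  2  2  3  3  4  4  4
 G  0  1  2  3  3  3  3  3  4  4  4
 C  0  1  2  3  3  3  4  4  4  4  5
 T  0  1  2  3  3  4  4  4  4  5  5
 G  0  1  2  3  4  4  4  4  4  5  5
 A  0  1  2  3  4  4  4  4  4  5  5
 T  0  1  2  3  4  5  5  5  5  5  5
 A  0  1  2  3  4  5  5  5  5  5  5
 A  0  1  2  3  4  5  5  5  5  5  5
 A  0  1  2  3  4  5  5  5  5  5  5
 T  0  1  2  3  4  5  5  5  5  6  6
 G  0  1  2  3  4  5  5  5  5  6  6
dp[15][10] = 6. One LCS (by backtracking along matches): CCGGTT.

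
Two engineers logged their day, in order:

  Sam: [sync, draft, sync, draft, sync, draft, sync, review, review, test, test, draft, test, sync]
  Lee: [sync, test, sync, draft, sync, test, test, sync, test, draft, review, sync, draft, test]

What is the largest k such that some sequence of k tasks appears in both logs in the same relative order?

Pick sync (Sam #1, Lee #3), draft (Sam #2, Lee #4), sync (Sam #3, Lee #5), sync (Sam #5, Lee #8), draft (Sam #6, Lee #10), sync (Sam #7, Lee #12), draft (Sam #12, Lee #13), test (Sam #13, Lee #14); all 8 tasks appear in both, in order. The LCS DP gives dp[14][14] = 8, so this is optimal.

8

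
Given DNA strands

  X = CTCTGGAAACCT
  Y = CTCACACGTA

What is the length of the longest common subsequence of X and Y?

Let dp[i][j] be the LCS length of the first i bases of X and the first j bases of Y. dp[i][j] = dp[i-1][j-1]+1 when the i-th and j-th bases match, else max(dp[i-1][j], dp[i][j-1]).
    ·  C  T  C  A  C  A  C  G  T  A
 ·  0  0  0  0  0  0  0  0  0  0  0
 C  0  1  1  1  1  1  1  1  1  1  1
 T  0  1  2  2  2  2  2  2  2  2  2
 C  0  1  2  3  3  3  3  3  3  3  3
 T  0  1  2  3  3  3  3  3  3  4  4
 G  0  1  2  3  3  3  3  3  4  4  4
 G  0  1  2  3  3  3  3  3  4  4  4
 A  0  1  2  3  4  4  4  4  4  4  5
 A  0  1  2  3  4  4  5  5  5  5  5
 A  0  1  2  3  4  4  5  5  5  5  6
 C  0  1  2  3  4  5  5  6  6  6  6
 C  0  1  2  3  4  5  5  6  6  6  6
 T  0  1  2  3  4  5  5  6  6  7  7
dp[12][10] = 7. One LCS (by backtracking along matches): CTCAACT.

7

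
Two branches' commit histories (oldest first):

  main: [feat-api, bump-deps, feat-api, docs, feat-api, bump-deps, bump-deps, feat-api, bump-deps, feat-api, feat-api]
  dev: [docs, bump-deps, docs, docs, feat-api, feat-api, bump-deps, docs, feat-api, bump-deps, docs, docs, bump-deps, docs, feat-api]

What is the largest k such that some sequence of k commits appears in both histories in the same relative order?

7

One common subsequence of length 7: feat-api [1,6], then bump-deps [2,7], then docs [4,8], then feat-api [5,9], then bump-deps [6,10], then bump-deps [7,13], then feat-api [11,15], and the DP table's final entry dp[11][15] is also 7, so no common subsequence is longer.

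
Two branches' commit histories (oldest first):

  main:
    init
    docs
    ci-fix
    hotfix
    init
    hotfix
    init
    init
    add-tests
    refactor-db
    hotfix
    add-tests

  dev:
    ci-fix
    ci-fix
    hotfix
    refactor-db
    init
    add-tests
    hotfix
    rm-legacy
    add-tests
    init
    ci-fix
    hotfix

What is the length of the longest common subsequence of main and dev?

One common subsequence of length 6: ci-fix at main[3]=dev[2]; then hotfix at main[4]=dev[3]; then init at main[5]=dev[5]; then hotfix at main[6]=dev[7]; then init at main[7]=dev[10]; then hotfix at main[11]=dev[12]. The LCS DP gives dp[12][12] = 6, so this is optimal.

6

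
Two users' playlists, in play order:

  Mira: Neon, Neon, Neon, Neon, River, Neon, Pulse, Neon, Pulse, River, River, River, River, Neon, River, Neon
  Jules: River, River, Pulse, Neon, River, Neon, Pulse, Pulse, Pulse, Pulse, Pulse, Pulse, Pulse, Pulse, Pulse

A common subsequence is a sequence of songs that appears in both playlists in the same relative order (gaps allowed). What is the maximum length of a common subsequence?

5

Taking Neon [4,4], River [5,5], Neon [6,6], Pulse [7,14], Pulse [9,15] gives a common subsequence of length 5. The LCS DP gives dp[16][15] = 5, so this is optimal.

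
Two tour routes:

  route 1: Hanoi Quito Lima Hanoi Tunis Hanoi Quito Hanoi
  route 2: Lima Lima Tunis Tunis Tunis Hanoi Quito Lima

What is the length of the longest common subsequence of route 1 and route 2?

Match Lima (route 1 #3, route 2 #2), Tunis (route 1 #5, route 2 #5), Hanoi (route 1 #6, route 2 #6), Quito (route 1 #7, route 2 #7) — 4 stops in the same relative order in both, and the DP table's final entry dp[8][8] is also 4, so no common subsequence is longer.

4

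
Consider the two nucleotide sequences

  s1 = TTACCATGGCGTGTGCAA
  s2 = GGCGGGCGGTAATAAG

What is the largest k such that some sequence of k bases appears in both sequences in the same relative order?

Pick C (s1 #4, s2 #3) → G (s1 #8, s2 #5) → G (s1 #9, s2 #6) → C (s1 #10, s2 #7) → G (s1 #11, s2 #9) → T (s1 #12, s2 #10) → T (s1 #14, s2 #13) → A (s1 #17, s2 #14) → A (s1 #18, s2 #15); all 9 bases appear in both, in order. Since dp[18][16] = 9, nothing longer is possible.

9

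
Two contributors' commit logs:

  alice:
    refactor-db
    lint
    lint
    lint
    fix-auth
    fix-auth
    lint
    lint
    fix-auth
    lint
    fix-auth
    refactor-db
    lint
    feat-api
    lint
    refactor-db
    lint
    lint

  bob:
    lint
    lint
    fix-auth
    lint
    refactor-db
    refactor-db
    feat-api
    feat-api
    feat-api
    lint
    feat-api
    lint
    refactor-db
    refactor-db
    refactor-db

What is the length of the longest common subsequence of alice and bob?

One common subsequence of length 9: lint at alice[3]=bob[1], then lint at alice[4]=bob[2], then fix-auth at alice[6]=bob[3], then lint at alice[7]=bob[4], then refactor-db at alice[12]=bob[6], then lint at alice[13]=bob[10], then feat-api at alice[14]=bob[11], then lint at alice[15]=bob[12], then refactor-db at alice[16]=bob[15]. The LCS DP gives dp[18][15] = 9, so this is optimal.

9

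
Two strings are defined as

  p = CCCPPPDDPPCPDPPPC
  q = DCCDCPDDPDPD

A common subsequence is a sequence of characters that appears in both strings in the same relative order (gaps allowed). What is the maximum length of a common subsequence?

Taking C at p[1]=q[2], C at p[2]=q[3], C at p[3]=q[5], P at p[6]=q[6], D at p[7]=q[7], D at p[8]=q[8], P at p[9]=q[9], P at p[12]=q[11], D at p[13]=q[12] gives a common subsequence of length 9, and the DP table's final entry dp[17][12] is also 9, so no common subsequence is longer.

9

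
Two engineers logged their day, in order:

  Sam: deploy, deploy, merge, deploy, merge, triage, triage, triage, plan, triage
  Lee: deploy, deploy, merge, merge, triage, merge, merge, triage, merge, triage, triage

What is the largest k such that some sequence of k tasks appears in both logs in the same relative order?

One common subsequence of length 8: deploy at Sam[1]=Lee[1] → deploy at Sam[2]=Lee[2] → merge at Sam[3]=Lee[3] → merge at Sam[5]=Lee[4] → triage at Sam[6]=Lee[5] → triage at Sam[7]=Lee[8] → triage at Sam[8]=Lee[10] → triage at Sam[10]=Lee[11]. dp[10][11] = 8 confirms this is the maximum.

8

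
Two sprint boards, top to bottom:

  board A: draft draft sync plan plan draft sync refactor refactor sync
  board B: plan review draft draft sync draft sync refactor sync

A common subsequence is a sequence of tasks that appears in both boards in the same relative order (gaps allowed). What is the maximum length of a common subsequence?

7

Match draft at board A[1]=board B[3], draft at board A[2]=board B[4], sync at board A[3]=board B[5], draft at board A[6]=board B[6], sync at board A[7]=board B[7], refactor at board A[9]=board B[8], sync at board A[10]=board B[9] — 7 tasks in the same relative order in both, and the DP table's final entry dp[10][9] is also 7, so no common subsequence is longer.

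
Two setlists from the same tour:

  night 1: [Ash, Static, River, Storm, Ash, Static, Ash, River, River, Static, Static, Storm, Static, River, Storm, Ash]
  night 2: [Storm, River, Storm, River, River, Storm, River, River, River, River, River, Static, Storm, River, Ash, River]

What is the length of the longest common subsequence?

Taking River at night 1[3]=night 2[5], then Storm at night 1[4]=night 2[6], then River at night 1[8]=night 2[10], then River at night 1[9]=night 2[11], then Static at night 1[11]=night 2[12], then Storm at night 1[12]=night 2[13], then River at night 1[14]=night 2[14], then Ash at night 1[16]=night 2[15] gives a common subsequence of length 8. dp[16][16] = 8 confirms this is the maximum.

8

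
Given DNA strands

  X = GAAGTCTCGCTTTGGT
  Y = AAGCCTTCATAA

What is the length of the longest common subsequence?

8

One common subsequence of length 8: A at X[2]=Y[1], then A at X[3]=Y[2], then G at X[4]=Y[3], then C at X[8]=Y[4], then C at X[10]=Y[5], then T at X[11]=Y[6], then T at X[12]=Y[7], then T at X[13]=Y[10]. The LCS DP gives dp[16][12] = 8, so this is optimal.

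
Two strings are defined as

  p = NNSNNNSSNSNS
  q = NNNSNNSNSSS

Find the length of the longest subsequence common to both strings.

9

Pick N at p[1]=q[2], then N at p[2]=q[3], then S at p[3]=q[4], then N at p[4]=q[5], then N at p[5]=q[6], then N at p[6]=q[8], then S at p[8]=q[9], then S at p[10]=q[10], then S at p[12]=q[11]; all 9 characters appear in both, in order. dp[12][11] = 9 confirms this is the maximum.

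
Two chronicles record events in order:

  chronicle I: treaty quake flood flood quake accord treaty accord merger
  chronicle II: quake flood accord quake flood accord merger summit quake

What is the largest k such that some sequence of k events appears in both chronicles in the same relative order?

Pick quake at chronicle I[2]=chronicle II[1]; then flood at chronicle I[3]=chronicle II[2]; then flood at chronicle I[4]=chronicle II[5]; then accord at chronicle I[8]=chronicle II[6]; then merger at chronicle I[9]=chronicle II[7]; all 5 events appear in both, in order. The LCS DP gives dp[9][9] = 5, so this is optimal.

5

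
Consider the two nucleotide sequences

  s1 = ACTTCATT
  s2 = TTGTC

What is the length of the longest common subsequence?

Pick T at s1[3]=s2[2], T at s1[4]=s2[4], C at s1[5]=s2[5]; all 3 bases appear in both, in order, and the DP table's final entry dp[8][5] is also 3, so no common subsequence is longer.

3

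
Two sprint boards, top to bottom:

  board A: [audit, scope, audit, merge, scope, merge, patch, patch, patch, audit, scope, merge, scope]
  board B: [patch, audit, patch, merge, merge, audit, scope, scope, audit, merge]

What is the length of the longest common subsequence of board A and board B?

6

Match audit (board A #1, board B #2); then merge (board A #4, board B #4); then merge (board A #6, board B #5); then audit (board A #10, board B #6); then scope (board A #11, board B #8); then merge (board A #12, board B #10) — 6 tasks in the same relative order in both, and the DP table's final entry dp[13][10] is also 6, so no common subsequence is longer.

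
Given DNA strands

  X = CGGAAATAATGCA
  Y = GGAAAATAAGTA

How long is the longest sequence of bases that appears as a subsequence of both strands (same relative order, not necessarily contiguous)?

10

One common subsequence of length 10: G at X[2]=Y[1], then G at X[3]=Y[2], then A at X[4]=Y[4], then A at X[5]=Y[5], then A at X[6]=Y[6], then T at X[7]=Y[7], then A at X[8]=Y[8], then A at X[9]=Y[9], then T at X[10]=Y[11], then A at X[13]=Y[12]. The LCS DP gives dp[13][12] = 10, so this is optimal.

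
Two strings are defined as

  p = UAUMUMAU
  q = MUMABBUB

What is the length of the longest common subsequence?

One common subsequence of length 5: M (p #4, q #1); then U (p #5, q #2); then M (p #6, q #3); then A (p #7, q #4); then U (p #8, q #7). dp[8][8] = 5 confirms this is the maximum.

5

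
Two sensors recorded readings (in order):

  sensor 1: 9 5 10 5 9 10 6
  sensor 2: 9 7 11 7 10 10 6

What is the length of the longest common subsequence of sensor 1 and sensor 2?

4

Taking 9 at sensor 1[1]=sensor 2[1], then 10 at sensor 1[3]=sensor 2[5], then 10 at sensor 1[6]=sensor 2[6], then 6 at sensor 1[7]=sensor 2[7] gives a common subsequence of length 4. Since dp[7][7] = 4, nothing longer is possible.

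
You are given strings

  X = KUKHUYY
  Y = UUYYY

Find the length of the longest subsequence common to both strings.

Let dp[i][j] be the LCS length of the first i characters of X and the first j characters of Y. dp[i][j] = dp[i-1][j-1]+1 when the i-th and j-th characters match, else max(dp[i-1][j], dp[i][j-1]).
    ·  U  U  Y  Y  Y
 ·  0  0  0  0  0  0
 K  0  0  0  0  0  0
 U  0  1  1  1  1  1
 K  0  1  1  1  1  1
 H  0  1  1  1  1  1
 U  0  1  2  2  2  2
 Y  0  1  2  3  3  3
 Y  0  1  2  3  4  4
dp[7][5] = 4. One LCS (by backtracking along matches): UUYY.

4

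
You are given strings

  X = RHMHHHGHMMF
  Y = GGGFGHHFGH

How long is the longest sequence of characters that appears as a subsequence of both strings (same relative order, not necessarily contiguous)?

One common subsequence of length 4: H at X[2]=Y[6]; then H at X[4]=Y[7]; then G at X[7]=Y[9]; then H at X[8]=Y[10]. Since dp[11][10] = 4, nothing longer is possible.

4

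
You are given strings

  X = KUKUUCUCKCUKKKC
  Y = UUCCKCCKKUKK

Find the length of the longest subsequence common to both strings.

One common subsequence of length 9: U (X #4, Y #1) → U (X #5, Y #2) → C (X #6, Y #3) → C (X #8, Y #4) → K (X #9, Y #5) → C (X #10, Y #7) → U (X #11, Y #10) → K (X #13, Y #11) → K (X #14, Y #12). Since dp[15][12] = 9, nothing longer is possible.

9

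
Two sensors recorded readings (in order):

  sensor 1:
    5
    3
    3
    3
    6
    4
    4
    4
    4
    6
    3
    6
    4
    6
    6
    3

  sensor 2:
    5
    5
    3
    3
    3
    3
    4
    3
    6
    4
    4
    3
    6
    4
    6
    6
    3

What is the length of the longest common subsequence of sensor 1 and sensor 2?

13

Pick 5 [1,2]; then 3 [2,5]; then 3 [3,6]; then 3 [4,8]; then 6 [5,9]; then 4 [8,10]; then 4 [9,11]; then 3 [11,12]; then 6 [12,13]; then 4 [13,14]; then 6 [14,15]; then 6 [15,16]; then 3 [16,17]; all 13 values appear in both, in order. The LCS DP gives dp[16][17] = 13, so this is optimal.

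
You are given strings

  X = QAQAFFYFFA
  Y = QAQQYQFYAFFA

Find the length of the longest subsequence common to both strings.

One common subsequence of length 8: Q (X #1, Y #1), then A (X #2, Y #2), then Q (X #3, Y #6), then F (X #6, Y #7), then Y (X #7, Y #8), then F (X #8, Y #10), then F (X #9, Y #11), then A (X #10, Y #12), and the DP table's final entry dp[10][12] is also 8, so no common subsequence is longer.

8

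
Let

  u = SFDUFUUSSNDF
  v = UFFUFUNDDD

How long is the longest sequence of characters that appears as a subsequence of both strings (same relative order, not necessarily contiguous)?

One common subsequence of length 6: F (u #2, v #3), U (u #4, v #4), F (u #5, v #5), U (u #7, v #6), N (u #10, v #7), D (u #11, v #10), and the DP table's final entry dp[12][10] is also 6, so no common subsequence is longer.

6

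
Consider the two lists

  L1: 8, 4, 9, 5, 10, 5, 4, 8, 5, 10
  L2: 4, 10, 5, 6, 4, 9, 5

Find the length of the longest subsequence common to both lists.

One common subsequence of length 5: 4 at L1[2]=L2[1], then 10 at L1[5]=L2[2], then 5 at L1[6]=L2[3], then 4 at L1[7]=L2[5], then 5 at L1[9]=L2[7]. The LCS DP gives dp[10][7] = 5, so this is optimal.

5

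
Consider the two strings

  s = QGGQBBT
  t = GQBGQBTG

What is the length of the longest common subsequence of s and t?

5

Taking Q at s[1]=t[2]; then G at s[3]=t[4]; then Q at s[4]=t[5]; then B at s[6]=t[6]; then T at s[7]=t[7] gives a common subsequence of length 5, and the DP table's final entry dp[7][8] is also 5, so no common subsequence is longer.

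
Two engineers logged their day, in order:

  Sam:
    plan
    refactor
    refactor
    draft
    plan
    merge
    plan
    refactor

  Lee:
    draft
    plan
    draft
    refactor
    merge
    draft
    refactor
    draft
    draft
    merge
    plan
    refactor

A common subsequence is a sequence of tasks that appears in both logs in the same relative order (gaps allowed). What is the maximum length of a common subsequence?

Taking plan [1,2], refactor [2,4], refactor [3,7], draft [4,9], merge [6,10], plan [7,11], refactor [8,12] gives a common subsequence of length 7. Since dp[8][12] = 7, nothing longer is possible.

7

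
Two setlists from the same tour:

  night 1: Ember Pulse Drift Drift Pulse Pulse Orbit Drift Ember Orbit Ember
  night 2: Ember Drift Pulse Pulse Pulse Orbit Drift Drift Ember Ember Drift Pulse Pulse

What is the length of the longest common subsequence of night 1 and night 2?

Pick Ember at night 1[1]=night 2[1] → Pulse at night 1[2]=night 2[3] → Pulse at night 1[5]=night 2[4] → Pulse at night 1[6]=night 2[5] → Orbit at night 1[7]=night 2[6] → Drift at night 1[8]=night 2[8] → Ember at night 1[9]=night 2[9] → Ember at night 1[11]=night 2[10]; all 8 songs appear in both, in order, and the DP table's final entry dp[11][13] is also 8, so no common subsequence is longer.

8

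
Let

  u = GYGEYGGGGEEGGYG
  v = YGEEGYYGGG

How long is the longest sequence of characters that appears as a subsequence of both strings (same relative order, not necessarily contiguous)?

7

Pick Y at u[2]=v[1] → G at u[3]=v[2] → E at u[4]=v[4] → Y at u[5]=v[7] → G at u[12]=v[8] → G at u[13]=v[9] → G at u[15]=v[10]; all 7 characters appear in both, in order. Since dp[15][10] = 7, nothing longer is possible.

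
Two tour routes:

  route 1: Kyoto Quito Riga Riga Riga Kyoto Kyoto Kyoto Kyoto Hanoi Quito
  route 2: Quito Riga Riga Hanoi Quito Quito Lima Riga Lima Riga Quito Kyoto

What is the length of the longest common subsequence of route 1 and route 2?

Taking Quito [2,1] → Riga [3,3] → Riga [4,8] → Riga [5,10] → Kyoto [9,12] gives a common subsequence of length 5, and the DP table's final entry dp[11][12] is also 5, so no common subsequence is longer.

5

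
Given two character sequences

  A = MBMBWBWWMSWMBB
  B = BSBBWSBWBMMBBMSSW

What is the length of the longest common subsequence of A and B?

Pick B at A[2]=B[3]; then B at A[4]=B[4]; then W at A[5]=B[5]; then B at A[6]=B[7]; then W at A[7]=B[8]; then M at A[9]=B[10]; then M at A[12]=B[11]; then B at A[13]=B[12]; then B at A[14]=B[13]; all 9 characters appear in both, in order. Since dp[14][17] = 9, nothing longer is possible.

9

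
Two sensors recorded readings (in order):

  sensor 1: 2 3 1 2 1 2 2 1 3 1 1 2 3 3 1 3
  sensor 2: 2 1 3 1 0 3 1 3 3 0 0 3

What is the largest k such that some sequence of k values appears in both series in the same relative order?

One common subsequence of length 8: 2 (sensor 1 #1, sensor 2 #1); then 3 (sensor 1 #2, sensor 2 #3); then 1 (sensor 1 #3, sensor 2 #4); then 3 (sensor 1 #9, sensor 2 #6); then 1 (sensor 1 #11, sensor 2 #7); then 3 (sensor 1 #13, sensor 2 #8); then 3 (sensor 1 #14, sensor 2 #9); then 3 (sensor 1 #16, sensor 2 #12), and the DP table's final entry dp[16][12] is also 8, so no common subsequence is longer.

8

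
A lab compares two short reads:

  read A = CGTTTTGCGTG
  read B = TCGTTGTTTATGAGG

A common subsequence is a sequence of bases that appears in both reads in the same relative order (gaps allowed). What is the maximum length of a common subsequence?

9

Pick C (read A #1, read B #2), then G (read A #2, read B #6), then T (read A #3, read B #7), then T (read A #4, read B #8), then T (read A #5, read B #9), then T (read A #6, read B #11), then G (read A #7, read B #12), then G (read A #9, read B #14), then G (read A #11, read B #15); all 9 bases appear in both, in order. Since dp[11][15] = 9, nothing longer is possible.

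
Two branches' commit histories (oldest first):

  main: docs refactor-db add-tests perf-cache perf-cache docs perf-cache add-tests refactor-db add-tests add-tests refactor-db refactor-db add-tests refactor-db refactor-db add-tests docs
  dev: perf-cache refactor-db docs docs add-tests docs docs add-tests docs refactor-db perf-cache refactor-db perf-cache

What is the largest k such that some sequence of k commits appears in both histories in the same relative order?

6

Pick docs (main #1, dev #4); then add-tests (main #3, dev #5); then docs (main #6, dev #7); then add-tests (main #8, dev #8); then refactor-db (main #9, dev #10); then refactor-db (main #12, dev #12); all 6 commits appear in both, in order. dp[18][13] = 6 confirms this is the maximum.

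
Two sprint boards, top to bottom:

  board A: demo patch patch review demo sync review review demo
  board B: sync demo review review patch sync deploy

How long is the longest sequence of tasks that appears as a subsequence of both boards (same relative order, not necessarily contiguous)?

3

Taking demo [1,2], patch [3,5], sync [6,6] gives a common subsequence of length 3. dp[9][7] = 3 confirms this is the maximum.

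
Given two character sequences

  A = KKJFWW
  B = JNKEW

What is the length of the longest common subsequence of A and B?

2

Pick K at A[1]=B[3] → W at A[6]=B[5]; all 2 characters appear in both, in order. The LCS DP gives dp[6][5] = 2, so this is optimal.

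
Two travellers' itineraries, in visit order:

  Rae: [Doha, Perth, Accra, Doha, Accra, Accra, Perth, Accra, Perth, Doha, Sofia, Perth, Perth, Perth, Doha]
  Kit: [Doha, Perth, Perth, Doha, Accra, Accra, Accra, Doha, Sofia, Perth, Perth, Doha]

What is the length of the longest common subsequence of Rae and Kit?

Taking Doha at Rae[1]=Kit[1], Perth at Rae[2]=Kit[3], Doha at Rae[4]=Kit[4], Accra at Rae[5]=Kit[5], Accra at Rae[6]=Kit[6], Accra at Rae[8]=Kit[7], Doha at Rae[10]=Kit[8], Sofia at Rae[11]=Kit[9], Perth at Rae[13]=Kit[10], Perth at Rae[14]=Kit[11], Doha at Rae[15]=Kit[12] gives a common subsequence of length 11, and the DP table's final entry dp[15][12] is also 11, so no common subsequence is longer.

11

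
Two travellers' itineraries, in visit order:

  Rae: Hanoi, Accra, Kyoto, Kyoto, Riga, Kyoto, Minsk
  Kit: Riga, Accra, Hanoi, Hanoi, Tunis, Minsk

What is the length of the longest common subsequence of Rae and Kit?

2

Match Hanoi at Rae[1]=Kit[4], Minsk at Rae[7]=Kit[6] — 2 stops in the same relative order in both. Since dp[7][6] = 2, nothing longer is possible.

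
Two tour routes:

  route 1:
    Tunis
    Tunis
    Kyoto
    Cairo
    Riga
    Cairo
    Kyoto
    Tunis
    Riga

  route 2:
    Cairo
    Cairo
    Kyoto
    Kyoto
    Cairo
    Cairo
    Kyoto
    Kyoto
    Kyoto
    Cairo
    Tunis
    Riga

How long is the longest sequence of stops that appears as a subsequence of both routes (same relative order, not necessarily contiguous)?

Taking Kyoto (route 1 #3, route 2 #4), then Cairo (route 1 #4, route 2 #5), then Cairo (route 1 #6, route 2 #6), then Kyoto (route 1 #7, route 2 #9), then Tunis (route 1 #8, route 2 #11), then Riga (route 1 #9, route 2 #12) gives a common subsequence of length 6, and the DP table's final entry dp[9][12] is also 6, so no common subsequence is longer.

6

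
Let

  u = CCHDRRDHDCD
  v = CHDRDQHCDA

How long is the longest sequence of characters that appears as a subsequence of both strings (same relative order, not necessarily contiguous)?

8

Let dp[i][j] be the LCS length of the first i characters of u and the first j characters of v. dp[i][j] = dp[i-1][j-1]+1 when the i-th and j-th characters match, else max(dp[i-1][j], dp[i][j-1]).
    ·  C  H  D  R  D  Q  H  C  D  A
 ·  0  0  0  0  0  0  0  0  0  0  0
 C  0  1  1  1  1  1  1  1  1  1  1
 C  0  1  1  1  1  1  1  1  2  2  2
 H  0  1  2  2  2  2  2  2  2  2  2
 D  0  1  2  3  3  3  3  3  3  3  3
 R  0  1  2  3  4  4  4  4  4  4  4
 R  0  1  2  3  4  4  4  4  4  4  4
 D  0  1  2  3  4  5  5  5  5  5  5
 H  0  1  2  3  4  5  5  6  6  6  6
 D  0  1  2  3  4  5  5  6  6  7  7
 C  0  1  2  3  4  5  5  6  7  7  7
 D  0  1  2  3  4  5  5  6  7  8  8
dp[11][10] = 8. One LCS (by backtracking along matches): CHDRDHCD.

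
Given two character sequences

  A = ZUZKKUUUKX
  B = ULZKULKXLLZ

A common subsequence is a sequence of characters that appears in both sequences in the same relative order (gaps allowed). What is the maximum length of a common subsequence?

Let dp[i][j] be the LCS length of the first i characters of A and the first j characters of B. dp[i][j] = dp[i-1][j-1]+1 when the i-th and j-th characters match, else max(dp[i-1][j], dp[i][j-1]).
    ·  U  L  Z  K  U  L  K  X  L  L  Z
 ·  0  0  0  0  0  0  0  0  0  0  0  0
 Z  0  0  0  1  1  1  1  1  1  1  1  1
 U  0  1  1  1  1  2  2  2  2  2  2  2
 Z  0  1  1  2  2  2  2  2  2  2  2  3
 K  0  1  1  2  3  3  3  3  3  3  3  3
 K  0  1  1  2  3  3  3  4  4  4  4  4
 U  0  1  1  2  3  4  4  4  4  4  4  4
 U  0  1  1  2  3  4  4  4  4  4  4  4
 U  0  1  1  2  3  4  4  4  4  4  4  4
 K  0  1  1  2  3  4  4  5  5  5  5  5
 X  0  1  1  2  3  4  4  5  6  6  6  6
dp[10][11] = 6. One LCS (by backtracking along matches): UZKUKX.

6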